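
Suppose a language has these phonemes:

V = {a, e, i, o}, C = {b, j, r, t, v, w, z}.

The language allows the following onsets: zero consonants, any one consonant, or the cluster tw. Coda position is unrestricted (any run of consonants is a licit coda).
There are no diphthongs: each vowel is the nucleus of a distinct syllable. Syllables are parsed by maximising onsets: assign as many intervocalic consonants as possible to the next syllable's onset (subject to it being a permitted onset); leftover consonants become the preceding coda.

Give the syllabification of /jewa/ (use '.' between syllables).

Vowels present: e, a; each is a nucleus, giving 2 syllables.
/e…a/ gap (V1→V2): /w/ is a single consonant, so it becomes the next onset.

je.wa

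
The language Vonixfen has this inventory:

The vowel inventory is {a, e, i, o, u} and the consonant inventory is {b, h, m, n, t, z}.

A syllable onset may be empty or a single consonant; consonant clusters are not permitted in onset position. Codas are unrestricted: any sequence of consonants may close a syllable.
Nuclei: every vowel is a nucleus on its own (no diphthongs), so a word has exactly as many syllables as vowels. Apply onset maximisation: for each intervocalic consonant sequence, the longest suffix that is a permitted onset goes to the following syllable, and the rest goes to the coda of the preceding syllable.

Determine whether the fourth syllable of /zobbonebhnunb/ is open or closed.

Vowels present: o, o, e, u; each is a nucleus, giving 4 syllables.
σ1/σ2 boundary: cluster /bb/ — the longest permitted-onset suffix is /b/; onset = /b/, preceding coda = /b/.
σ2/σ3 boundary: /n/ is a single consonant, so it becomes the next onset.
σ3/σ4 boundary: /bhn/ — longest licit onset from the right is /n/, leaving /bh/ as coda.
So the parse is zob.bo.nebh.nunb.
Syllable 4 is /nunb/ with coda /nb/, so it is closed.

closed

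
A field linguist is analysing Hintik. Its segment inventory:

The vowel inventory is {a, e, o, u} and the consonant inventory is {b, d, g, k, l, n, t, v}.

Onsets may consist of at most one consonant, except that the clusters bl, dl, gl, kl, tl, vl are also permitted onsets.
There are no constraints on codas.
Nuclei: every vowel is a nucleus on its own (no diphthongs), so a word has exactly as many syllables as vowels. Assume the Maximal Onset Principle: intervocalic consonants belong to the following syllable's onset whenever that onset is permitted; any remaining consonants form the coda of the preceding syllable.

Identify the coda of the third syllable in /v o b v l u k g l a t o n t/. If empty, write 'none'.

none

The vowels are o, u, a, o — 4 nuclei, so 4 syllables.
σ1/σ2 boundary: /bvl/ splits as /b/ + /vl/ (/vl/ is the longest suffix that is a licit onset).
σ2/σ3 boundary: cluster /kgl/ — the longest permitted-onset suffix is /gl/; onset = /gl/, preceding coda = /k/.
σ3/σ4 boundary: /t/ → onset of the next syllable (single consonants are always licit onsets).
Syllabification: vob.vluk.gla.tont.
Syllable 3 is /gla/: onset /gl/, nucleus /a/, coda ∅.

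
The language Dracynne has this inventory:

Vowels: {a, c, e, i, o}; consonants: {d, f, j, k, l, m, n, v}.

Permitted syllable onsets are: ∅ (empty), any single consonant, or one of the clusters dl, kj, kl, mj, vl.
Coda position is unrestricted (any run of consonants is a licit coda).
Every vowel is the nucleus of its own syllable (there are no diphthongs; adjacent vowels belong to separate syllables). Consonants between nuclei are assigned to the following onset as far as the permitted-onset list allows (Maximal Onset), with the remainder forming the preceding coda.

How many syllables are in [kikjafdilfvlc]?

4

The vowels are i, a, i, c — 4 nuclei, so 4 syllables.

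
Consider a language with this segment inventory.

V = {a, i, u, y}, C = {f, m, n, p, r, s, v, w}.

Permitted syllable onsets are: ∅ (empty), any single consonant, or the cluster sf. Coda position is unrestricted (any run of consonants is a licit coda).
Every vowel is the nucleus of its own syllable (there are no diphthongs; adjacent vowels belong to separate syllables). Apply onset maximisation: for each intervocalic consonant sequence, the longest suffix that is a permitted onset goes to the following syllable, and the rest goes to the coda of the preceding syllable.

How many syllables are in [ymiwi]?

The vowels are y, i, i — 3 nuclei, so 3 syllables.

3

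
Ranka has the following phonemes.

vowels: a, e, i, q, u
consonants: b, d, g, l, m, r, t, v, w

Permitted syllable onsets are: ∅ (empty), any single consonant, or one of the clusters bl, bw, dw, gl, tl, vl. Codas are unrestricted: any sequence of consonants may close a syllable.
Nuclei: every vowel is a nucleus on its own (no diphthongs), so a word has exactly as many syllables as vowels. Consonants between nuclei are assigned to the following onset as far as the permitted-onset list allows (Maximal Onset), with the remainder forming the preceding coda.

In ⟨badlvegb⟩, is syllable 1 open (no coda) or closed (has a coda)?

closed

Vowels present: a, e; each is a nucleus, giving 2 syllables.
V1 /a/ – V2 /e/: /dlv/ — longest licit onset from the right is /v/, leaving /dl/ as coda.
Syllabification: badl.vegb.
Syllable 1 is /badl/ with coda /dl/, so it is closed.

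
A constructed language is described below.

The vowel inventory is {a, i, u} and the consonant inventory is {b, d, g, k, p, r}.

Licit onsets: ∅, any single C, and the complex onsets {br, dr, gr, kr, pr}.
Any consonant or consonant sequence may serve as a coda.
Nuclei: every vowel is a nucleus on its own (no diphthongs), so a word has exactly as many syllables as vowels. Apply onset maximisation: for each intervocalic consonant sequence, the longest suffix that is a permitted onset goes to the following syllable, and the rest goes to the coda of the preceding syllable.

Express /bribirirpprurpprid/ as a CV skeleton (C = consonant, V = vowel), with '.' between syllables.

Vowels present: i, i, i, u, i; each is a nucleus, giving 5 syllables.
V1 /i/ – V2 /i/: just /b/ — single C goes to the following onset.
V2 /i/ – V3 /i/: just /r/ — single C goes to the following onset.
V3 /i/ – V4 /u/: /rppr/ splits as /rp/ + /pr/ (/pr/ is the longest suffix that is a licit onset).
V4 /u/ – V5 /i/: /rppr/ — longest licit onset from the right is /pr/, leaving /rp/ as coda.
So the parse is bri.bi.rirp.prurp.prid.
Mapping each syllable to C/V: /bri/ → CCV, /bi/ → CV, /rirp/ → CVCC, /prurp/ → CCVCC, /prid/ → CCVC.

CCV.CV.CVCC.CCVCC.CCVC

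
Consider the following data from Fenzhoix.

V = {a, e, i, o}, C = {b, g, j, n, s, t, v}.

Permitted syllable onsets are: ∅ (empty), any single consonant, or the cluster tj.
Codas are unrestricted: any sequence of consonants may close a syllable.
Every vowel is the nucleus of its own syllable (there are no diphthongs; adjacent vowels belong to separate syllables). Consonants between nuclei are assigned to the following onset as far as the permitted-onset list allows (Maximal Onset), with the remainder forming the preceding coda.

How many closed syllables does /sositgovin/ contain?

2

The vowels are o, i, o, i — 4 nuclei, so 4 syllables.
Between /o/ (V1) and /i/ (V2): just /s/ — single C goes to the following onset.
Between /i/ (V2) and /o/ (V3): /tg/ — longest licit onset from the right is /g/, leaving /t/ as coda.
Between /o/ (V3) and /i/ (V4): /v/ → onset of the next syllable (single consonants are always licit onsets).
Putting it together: so.sit.go.vin.
Classifying each syllable: /so/ (open), /sit/ (closed), /go/ (open), /vin/ (closed).
Closed syllables: 2.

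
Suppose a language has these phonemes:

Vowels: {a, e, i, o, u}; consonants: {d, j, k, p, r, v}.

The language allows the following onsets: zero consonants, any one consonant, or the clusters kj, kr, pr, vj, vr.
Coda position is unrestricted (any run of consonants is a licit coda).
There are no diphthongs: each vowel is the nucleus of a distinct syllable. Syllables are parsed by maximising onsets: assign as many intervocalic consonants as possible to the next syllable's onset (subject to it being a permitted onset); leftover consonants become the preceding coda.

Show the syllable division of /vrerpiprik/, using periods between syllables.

The vowels are e, i, i — 3 nuclei, so 3 syllables.
V1 /e/ – V2 /i/: /rp/ splits as /r/ + /p/ (/p/ is the longest suffix that is a licit onset).
V2 /i/ – V3 /i/: /pr/ is a licit onset in full, so it all attaches to the next syllable.

vrer.pi.prik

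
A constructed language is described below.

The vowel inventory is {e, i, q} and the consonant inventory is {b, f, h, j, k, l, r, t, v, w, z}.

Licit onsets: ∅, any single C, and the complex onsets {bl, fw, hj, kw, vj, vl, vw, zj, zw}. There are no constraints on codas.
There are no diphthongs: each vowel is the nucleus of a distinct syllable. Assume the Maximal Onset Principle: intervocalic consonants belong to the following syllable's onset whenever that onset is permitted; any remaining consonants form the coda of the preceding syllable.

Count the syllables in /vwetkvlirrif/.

3

Nuclei (vowels): e, i, i → 3 syllables.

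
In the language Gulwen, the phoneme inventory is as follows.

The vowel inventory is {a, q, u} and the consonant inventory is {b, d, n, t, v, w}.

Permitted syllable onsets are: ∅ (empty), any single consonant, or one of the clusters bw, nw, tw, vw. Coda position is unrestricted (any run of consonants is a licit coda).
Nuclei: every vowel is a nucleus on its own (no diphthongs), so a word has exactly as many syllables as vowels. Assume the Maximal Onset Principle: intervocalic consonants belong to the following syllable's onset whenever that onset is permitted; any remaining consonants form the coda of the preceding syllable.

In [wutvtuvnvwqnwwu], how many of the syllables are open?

Nuclei (vowels): u, u, q, u → 4 syllables.
/u…u/ gap (V1→V2): /tvt/ — longest licit onset from the right is /t/, leaving /tv/ as coda.
/u…q/ gap (V2→V3): /vnvw/ splits as /vn/ + /vw/ (/vw/ is the longest suffix that is a licit onset).
/q…u/ gap (V3→V4): cluster /nww/ — the longest permitted-onset suffix is /w/; onset = /w/, preceding coda = /nw/.
Syllabification: wutv.tuvn.vwqnw.wu.
Classifying each syllable: /wutv/ (closed), /tuvn/ (closed), /vwqnw/ (closed), /wu/ (open).
Open syllables: 1.

1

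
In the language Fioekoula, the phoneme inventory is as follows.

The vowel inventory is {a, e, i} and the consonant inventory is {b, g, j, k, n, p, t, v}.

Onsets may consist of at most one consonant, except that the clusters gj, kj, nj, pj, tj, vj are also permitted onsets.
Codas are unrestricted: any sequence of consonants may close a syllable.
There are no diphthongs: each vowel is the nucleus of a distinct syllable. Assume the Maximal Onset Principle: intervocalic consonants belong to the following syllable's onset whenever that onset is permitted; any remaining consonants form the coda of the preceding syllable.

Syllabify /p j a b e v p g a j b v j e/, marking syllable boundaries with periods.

pja.bevp.gajb.vje

Vowels present: a, e, a, e; each is a nucleus, giving 4 syllables.
V1 /a/ – V2 /e/: /b/ → onset of the next syllable (single consonants are always licit onsets).
V2 /e/ – V3 /a/: /vpg/ — longest licit onset from the right is /g/, leaving /vp/ as coda.
V3 /a/ – V4 /e/: /jbvj/ — longest licit onset from the right is /vj/, leaving /jb/ as coda.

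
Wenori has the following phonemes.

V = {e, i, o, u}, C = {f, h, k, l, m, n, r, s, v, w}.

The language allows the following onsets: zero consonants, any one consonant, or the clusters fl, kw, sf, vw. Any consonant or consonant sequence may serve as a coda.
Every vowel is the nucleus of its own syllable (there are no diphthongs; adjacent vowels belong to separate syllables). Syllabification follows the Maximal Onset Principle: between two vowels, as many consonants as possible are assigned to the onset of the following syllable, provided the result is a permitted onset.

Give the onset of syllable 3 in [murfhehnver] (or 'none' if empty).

The vowels are u, e, e — 3 nuclei, so 3 syllables.
Between /u/ (V1) and /e/ (V2): /rfh/ — longest licit onset from the right is /h/, leaving /rf/ as coda.
Between /e/ (V2) and /e/ (V3): cluster /hnv/ — the longest permitted-onset suffix is /v/; onset = /v/, preceding coda = /hn/.
Putting it together: murf.hehn.ver.
Syllable 3 is /ver/: onset /v/, nucleus /e/, coda /r/.

v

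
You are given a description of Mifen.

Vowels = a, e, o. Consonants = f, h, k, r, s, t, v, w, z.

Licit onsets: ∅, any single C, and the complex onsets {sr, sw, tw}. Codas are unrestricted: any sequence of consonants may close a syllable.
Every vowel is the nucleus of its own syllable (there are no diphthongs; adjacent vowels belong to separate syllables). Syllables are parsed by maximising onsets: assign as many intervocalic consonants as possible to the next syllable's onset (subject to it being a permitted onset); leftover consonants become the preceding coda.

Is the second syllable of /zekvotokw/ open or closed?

open

The vowels are e, o, o — 3 nuclei, so 3 syllables.
/e…o/ gap (V1→V2): /kv/ — longest licit onset from the right is /v/, leaving /k/ as coda.
/o…o/ gap (V2→V3): /t/ → onset of the next syllable (single consonants are always licit onsets).
Putting it together: zek.vo.tokw.
Syllable 2 is /vo/; it ends in its nucleus with no coda, so it is open.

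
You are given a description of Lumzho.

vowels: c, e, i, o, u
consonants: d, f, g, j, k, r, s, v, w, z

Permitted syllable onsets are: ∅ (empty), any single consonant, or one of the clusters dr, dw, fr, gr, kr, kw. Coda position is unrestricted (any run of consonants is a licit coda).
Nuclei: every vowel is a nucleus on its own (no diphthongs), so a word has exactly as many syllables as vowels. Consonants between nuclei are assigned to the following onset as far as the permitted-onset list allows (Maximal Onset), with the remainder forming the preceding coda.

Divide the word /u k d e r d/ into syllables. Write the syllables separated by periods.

Nuclei (vowels): u, e → 2 syllables.
Between /u/ (V1) and /e/ (V2): /kd/; trying suffixes from longest down, /d/ is the first permitted one, so coda /k/ | onset /d/.

uk.derd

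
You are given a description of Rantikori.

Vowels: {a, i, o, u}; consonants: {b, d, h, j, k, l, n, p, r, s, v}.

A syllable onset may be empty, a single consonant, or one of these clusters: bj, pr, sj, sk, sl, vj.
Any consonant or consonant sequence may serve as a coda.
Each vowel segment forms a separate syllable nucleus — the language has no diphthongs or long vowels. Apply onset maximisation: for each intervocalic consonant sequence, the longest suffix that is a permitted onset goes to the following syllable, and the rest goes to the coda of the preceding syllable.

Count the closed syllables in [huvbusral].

3

Vowels present: u, u, a; each is a nucleus, giving 3 syllables.
/u…u/ gap (V1→V2): cluster /vb/ — the longest permitted-onset suffix is /b/; onset = /b/, preceding coda = /v/.
/u…a/ gap (V2→V3): cluster /sr/ — the longest permitted-onset suffix is /r/; onset = /r/, preceding coda = /s/.
Result: huv.bus.ral.
Classifying each syllable: /huv/ (closed), /bus/ (closed), /ral/ (closed).
Closed syllables: 3.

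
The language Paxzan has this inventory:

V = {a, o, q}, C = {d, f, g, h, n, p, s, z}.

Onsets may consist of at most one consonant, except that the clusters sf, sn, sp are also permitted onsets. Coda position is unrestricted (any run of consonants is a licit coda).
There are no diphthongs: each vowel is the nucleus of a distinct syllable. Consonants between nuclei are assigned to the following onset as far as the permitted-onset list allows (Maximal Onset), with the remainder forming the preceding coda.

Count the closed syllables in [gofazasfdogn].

2

The vowels are o, a, a, o — 4 nuclei, so 4 syllables.
Between /o/ (V1) and /a/ (V2): just /f/ — single C goes to the following onset.
Between /a/ (V2) and /a/ (V3): just /z/ — single C goes to the following onset.
Between /a/ (V3) and /o/ (V4): /sfd/; trying suffixes from longest down, /d/ is the first permitted one, so coda /sf/ | onset /d/.
So the parse is go.fa.zasf.dogn.
Classifying each syllable: /go/ (open), /fa/ (open), /zasf/ (closed), /dogn/ (closed).
Closed syllables: 2.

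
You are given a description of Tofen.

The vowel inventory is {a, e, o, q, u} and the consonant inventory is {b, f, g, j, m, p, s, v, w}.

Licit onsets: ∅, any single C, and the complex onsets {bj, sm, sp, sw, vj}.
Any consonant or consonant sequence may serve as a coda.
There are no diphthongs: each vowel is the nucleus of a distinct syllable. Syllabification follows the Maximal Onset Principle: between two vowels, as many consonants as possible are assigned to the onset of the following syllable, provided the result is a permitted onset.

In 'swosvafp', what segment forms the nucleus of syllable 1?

Nuclei (vowels): o, a → 2 syllables.
The first nucleus (vowel 1 from the left) is /o/.

o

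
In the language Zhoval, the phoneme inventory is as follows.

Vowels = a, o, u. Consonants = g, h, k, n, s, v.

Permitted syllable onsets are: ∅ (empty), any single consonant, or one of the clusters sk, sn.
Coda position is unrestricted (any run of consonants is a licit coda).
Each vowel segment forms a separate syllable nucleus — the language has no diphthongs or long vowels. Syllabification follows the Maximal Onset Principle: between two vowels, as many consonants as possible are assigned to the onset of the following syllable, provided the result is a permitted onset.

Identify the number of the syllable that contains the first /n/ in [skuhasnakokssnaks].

3

The vowels are u, a, a, o, a — 5 nuclei, so 5 syllables.
σ1/σ2 boundary: /h/ is a single consonant, so it becomes the next onset.
σ2/σ3 boundary: /sn/ — entire cluster is a permitted onset → onset /sn/, coda ∅.
σ3/σ4 boundary: just /k/ — single C goes to the following onset.
σ4/σ5 boundary: /kssn/; trying suffixes from longest down, /sn/ is the first permitted one, so coda /ks/ | onset /sn/.
Syllabification: sku.ha.sna.koks.snaks.
The first /n/ is in the onset of syllable 3 (/sna/).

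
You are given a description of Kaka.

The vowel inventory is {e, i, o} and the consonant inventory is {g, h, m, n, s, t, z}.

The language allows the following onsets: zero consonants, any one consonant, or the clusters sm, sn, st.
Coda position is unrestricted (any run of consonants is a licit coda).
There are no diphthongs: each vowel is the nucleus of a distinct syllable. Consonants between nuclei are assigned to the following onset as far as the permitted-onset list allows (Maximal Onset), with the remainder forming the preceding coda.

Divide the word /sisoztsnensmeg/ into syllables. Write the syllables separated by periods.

The vowels are i, o, e, e — 4 nuclei, so 4 syllables.
Between /i/ (V1) and /o/ (V2): /s/ → onset of the next syllable (single consonants are always licit onsets).
Between /o/ (V2) and /e/ (V3): cluster /ztsn/ — the longest permitted-onset suffix is /sn/; onset = /sn/, preceding coda = /zt/.
Between /e/ (V3) and /e/ (V4): /nsm/ — longest licit onset from the right is /sm/, leaving /n/ as coda.

si.sozt.snen.smeg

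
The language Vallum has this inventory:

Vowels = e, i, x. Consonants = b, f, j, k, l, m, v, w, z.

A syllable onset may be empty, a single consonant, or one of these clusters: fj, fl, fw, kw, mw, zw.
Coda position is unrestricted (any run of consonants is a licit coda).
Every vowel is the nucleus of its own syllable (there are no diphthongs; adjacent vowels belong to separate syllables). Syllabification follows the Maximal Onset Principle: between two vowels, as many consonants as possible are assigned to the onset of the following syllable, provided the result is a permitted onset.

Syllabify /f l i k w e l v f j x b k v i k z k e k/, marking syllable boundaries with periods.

Vowels present: i, e, x, i, e; each is a nucleus, giving 5 syllables.
Between /i/ (V1) and /e/ (V2): /kw/ is a licit onset in full, so it all attaches to the next syllable.
Between /e/ (V2) and /x/ (V3): cluster /lvfj/ — the longest permitted-onset suffix is /fj/; onset = /fj/, preceding coda = /lv/.
Between /x/ (V3) and /i/ (V4): cluster /bkv/ — the longest permitted-onset suffix is /v/; onset = /v/, preceding coda = /bk/.
Between /i/ (V4) and /e/ (V5): /kzk/ — longest licit onset from the right is /k/, leaving /kz/ as coda.

fli.kwelv.fjxbk.vikz.kek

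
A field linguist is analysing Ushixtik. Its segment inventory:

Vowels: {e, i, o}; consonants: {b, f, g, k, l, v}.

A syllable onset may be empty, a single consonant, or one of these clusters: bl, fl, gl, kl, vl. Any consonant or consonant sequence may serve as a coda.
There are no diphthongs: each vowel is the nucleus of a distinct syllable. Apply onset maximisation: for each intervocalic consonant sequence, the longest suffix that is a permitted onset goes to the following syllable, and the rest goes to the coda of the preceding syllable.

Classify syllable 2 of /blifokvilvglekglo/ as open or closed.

closed

Nuclei (vowels): i, o, i, e, o → 5 syllables.
σ1/σ2 boundary: /f/ → onset of the next syllable (single consonants are always licit onsets).
σ2/σ3 boundary: cluster /kv/ — the longest permitted-onset suffix is /v/; onset = /v/, preceding coda = /k/.
σ3/σ4 boundary: /lvgl/; trying suffixes from longest down, /gl/ is the first permitted one, so coda /lv/ | onset /gl/.
σ4/σ5 boundary: /kgl/ splits as /k/ + /gl/ (/gl/ is the longest suffix that is a licit onset).
Syllabification: bli.fok.vilv.glek.glo.
Syllable 2 is /fok/ with coda /k/, so it is closed.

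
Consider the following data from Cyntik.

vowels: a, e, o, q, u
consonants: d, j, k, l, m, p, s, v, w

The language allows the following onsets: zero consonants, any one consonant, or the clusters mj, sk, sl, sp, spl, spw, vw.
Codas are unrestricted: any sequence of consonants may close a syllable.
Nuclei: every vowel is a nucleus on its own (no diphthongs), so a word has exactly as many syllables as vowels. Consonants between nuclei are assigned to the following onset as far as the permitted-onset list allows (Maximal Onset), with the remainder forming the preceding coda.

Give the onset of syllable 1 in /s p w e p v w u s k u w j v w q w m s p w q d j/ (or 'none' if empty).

spw

Nuclei (vowels): e, u, u, q, q → 5 syllables.
Between /e/ (V1) and /u/ (V2): /pvw/ — longest licit onset from the right is /vw/, leaving /p/ as coda.
Between /u/ (V2) and /u/ (V3): /sk/ — entire cluster is a permitted onset → onset /sk/, coda ∅.
Between /u/ (V3) and /q/ (V4): cluster /wjvw/ — the longest permitted-onset suffix is /vw/; onset = /vw/, preceding coda = /wj/.
Between /q/ (V4) and /q/ (V5): /wmspw/ splits as /wm/ + /spw/ (/spw/ is the longest suffix that is a licit onset).
Putting it together: spwep.vwu.skuwj.vwqwm.spwqdj.
Syllable 1 is /spwep/: onset /spw/, nucleus /e/, coda /p/.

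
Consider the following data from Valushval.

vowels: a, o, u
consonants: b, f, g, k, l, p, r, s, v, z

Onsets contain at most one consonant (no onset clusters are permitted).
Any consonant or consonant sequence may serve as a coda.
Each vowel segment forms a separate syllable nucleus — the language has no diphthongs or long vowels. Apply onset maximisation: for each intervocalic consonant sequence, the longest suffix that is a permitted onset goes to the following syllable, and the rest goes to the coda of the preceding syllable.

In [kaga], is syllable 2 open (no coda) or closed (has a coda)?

open

Nuclei (vowels): a, a → 2 syllables.
V1 /a/ – V2 /a/: /g/ is a single consonant, so it becomes the next onset.
Syllabification: ka.ga.
Syllable 2 is /ga/; it ends in its nucleus with no coda, so it is open.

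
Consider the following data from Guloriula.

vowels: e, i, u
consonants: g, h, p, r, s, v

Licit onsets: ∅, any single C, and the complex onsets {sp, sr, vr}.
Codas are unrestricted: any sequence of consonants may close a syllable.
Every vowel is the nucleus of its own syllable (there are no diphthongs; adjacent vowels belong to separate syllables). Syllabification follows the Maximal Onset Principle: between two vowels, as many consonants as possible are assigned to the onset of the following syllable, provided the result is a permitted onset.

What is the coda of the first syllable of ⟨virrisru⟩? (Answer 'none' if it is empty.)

r

Nuclei (vowels): i, i, u → 3 syllables.
σ1/σ2 boundary: /rr/ — longest licit onset from the right is /r/, leaving /r/ as coda.
σ2/σ3 boundary: /sr/ — entire cluster is a permitted onset → onset /sr/, coda ∅.
Putting it together: vir.ri.sru.
Syllable 1 is /vir/: onset /v/, nucleus /i/, coda /r/.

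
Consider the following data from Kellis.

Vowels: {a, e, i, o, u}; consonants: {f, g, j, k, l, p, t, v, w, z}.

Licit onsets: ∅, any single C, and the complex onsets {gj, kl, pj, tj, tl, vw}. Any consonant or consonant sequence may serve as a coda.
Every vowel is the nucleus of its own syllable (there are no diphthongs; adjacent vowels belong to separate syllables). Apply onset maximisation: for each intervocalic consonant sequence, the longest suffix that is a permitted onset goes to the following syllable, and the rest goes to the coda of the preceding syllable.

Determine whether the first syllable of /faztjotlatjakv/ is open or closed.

closed

Nuclei (vowels): a, o, a, a → 4 syllables.
σ1/σ2 boundary: /ztj/ splits as /z/ + /tj/ (/tj/ is the longest suffix that is a licit onset).
σ2/σ3 boundary: /tl/ is a licit onset in full, so it all attaches to the next syllable.
σ3/σ4 boundary: /tj/ is a licit onset in full, so it all attaches to the next syllable.
Result: faz.tjo.tla.tjakv.
Syllable 1 is /faz/ with coda /z/, so it is closed.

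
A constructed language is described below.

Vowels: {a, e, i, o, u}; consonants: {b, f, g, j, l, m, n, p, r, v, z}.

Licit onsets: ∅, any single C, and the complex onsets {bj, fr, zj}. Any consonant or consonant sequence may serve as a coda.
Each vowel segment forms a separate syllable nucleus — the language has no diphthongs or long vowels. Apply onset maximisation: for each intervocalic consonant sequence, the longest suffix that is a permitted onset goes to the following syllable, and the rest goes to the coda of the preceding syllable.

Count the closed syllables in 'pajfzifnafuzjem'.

Nuclei (vowels): a, i, a, u, e → 5 syllables.
σ1/σ2 boundary: /jfz/ splits as /jf/ + /z/ (/z/ is the longest suffix that is a licit onset).
σ2/σ3 boundary: /fn/ — longest licit onset from the right is /n/, leaving /f/ as coda.
σ3/σ4 boundary: just /f/ — single C goes to the following onset.
σ4/σ5 boundary: cluster /zj/ — /zj/ is itself a permitted onset, so the whole cluster goes right; preceding coda = ∅.
So the parse is pajf.zif.na.fu.zjem.
Classifying each syllable: /pajf/ (closed), /zif/ (closed), /na/ (open), /fu/ (open), /zjem/ (closed).
Closed syllables: 3.

3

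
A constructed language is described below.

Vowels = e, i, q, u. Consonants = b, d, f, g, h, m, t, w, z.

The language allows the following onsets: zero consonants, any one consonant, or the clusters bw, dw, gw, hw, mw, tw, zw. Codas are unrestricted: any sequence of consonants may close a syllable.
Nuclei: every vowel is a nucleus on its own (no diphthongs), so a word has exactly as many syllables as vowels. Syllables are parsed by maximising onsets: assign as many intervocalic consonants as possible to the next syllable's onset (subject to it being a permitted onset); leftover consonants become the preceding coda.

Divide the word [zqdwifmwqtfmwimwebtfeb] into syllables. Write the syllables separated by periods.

zq.dwif.mwqtf.mwi.mwebt.feb

The vowels are q, i, q, i, e, e — 6 nuclei, so 6 syllables.
/q…i/ gap (V1→V2): /dw/ is a licit onset in full, so it all attaches to the next syllable.
/i…q/ gap (V2→V3): cluster /fmw/ — the longest permitted-onset suffix is /mw/; onset = /mw/, preceding coda = /f/.
/q…i/ gap (V3→V4): /tfmw/ splits as /tf/ + /mw/ (/mw/ is the longest suffix that is a licit onset).
/i…e/ gap (V4→V5): /mw/ — entire cluster is a permitted onset → onset /mw/, coda ∅.
/e…e/ gap (V5→V6): cluster /btf/ — the longest permitted-onset suffix is /f/; onset = /f/, preceding coda = /bt/.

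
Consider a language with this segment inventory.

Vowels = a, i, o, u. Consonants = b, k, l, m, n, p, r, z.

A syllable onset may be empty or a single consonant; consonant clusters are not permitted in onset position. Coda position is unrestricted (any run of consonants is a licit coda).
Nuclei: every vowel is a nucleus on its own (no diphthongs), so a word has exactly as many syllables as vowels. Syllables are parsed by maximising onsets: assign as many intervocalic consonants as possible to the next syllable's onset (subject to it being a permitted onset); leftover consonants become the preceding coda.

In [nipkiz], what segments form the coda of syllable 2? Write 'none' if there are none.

z

The vowels are i, i — 2 nuclei, so 2 syllables.
σ1/σ2 boundary: cluster /pk/ — the longest permitted-onset suffix is /k/; onset = /k/, preceding coda = /p/.
Syllabification: nip.kiz.
Syllable 2 is /kiz/: onset /k/, nucleus /i/, coda /z/.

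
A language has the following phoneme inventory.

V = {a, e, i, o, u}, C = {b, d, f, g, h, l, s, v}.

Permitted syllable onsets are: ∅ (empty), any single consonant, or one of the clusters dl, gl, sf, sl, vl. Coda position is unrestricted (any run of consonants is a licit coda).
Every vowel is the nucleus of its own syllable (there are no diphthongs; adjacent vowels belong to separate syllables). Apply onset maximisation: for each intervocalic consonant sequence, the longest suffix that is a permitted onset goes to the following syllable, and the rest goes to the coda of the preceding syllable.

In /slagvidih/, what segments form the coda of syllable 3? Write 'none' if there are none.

Nuclei (vowels): a, i, i → 3 syllables.
V1 /a/ – V2 /i/: /gv/ — longest licit onset from the right is /v/, leaving /g/ as coda.
V2 /i/ – V3 /i/: just /d/ — single C goes to the following onset.
Putting it together: slag.vi.dih.
Syllable 3 is /dih/: onset /d/, nucleus /i/, coda /h/.

h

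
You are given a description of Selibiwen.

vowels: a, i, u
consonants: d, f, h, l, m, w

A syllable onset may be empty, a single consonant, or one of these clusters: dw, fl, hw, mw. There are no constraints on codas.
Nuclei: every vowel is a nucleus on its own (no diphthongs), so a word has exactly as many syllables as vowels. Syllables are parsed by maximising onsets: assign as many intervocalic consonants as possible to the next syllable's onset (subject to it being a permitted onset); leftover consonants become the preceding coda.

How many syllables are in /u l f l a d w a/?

Nuclei (vowels): u, a, a → 3 syllables.

3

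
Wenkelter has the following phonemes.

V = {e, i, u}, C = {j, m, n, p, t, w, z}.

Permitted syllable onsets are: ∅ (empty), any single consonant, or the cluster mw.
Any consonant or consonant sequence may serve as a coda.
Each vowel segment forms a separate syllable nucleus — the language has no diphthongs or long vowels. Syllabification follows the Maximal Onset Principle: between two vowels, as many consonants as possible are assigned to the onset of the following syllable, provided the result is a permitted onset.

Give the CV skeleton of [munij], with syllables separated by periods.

Nuclei (vowels): u, i → 2 syllables.
σ1/σ2 boundary: /n/ → onset of the next syllable (single consonants are always licit onsets).
Result: mu.nij.
Mapping each syllable to C/V: /mu/ → CV, /nij/ → CVC.

CV.CVC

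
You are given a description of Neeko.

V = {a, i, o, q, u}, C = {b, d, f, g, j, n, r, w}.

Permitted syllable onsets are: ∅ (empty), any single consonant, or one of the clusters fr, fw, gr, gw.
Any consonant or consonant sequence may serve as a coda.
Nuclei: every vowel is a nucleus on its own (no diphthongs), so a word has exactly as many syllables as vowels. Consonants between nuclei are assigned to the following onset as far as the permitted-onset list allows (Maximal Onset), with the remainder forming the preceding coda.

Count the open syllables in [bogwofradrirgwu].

3

The vowels are o, o, a, i, u — 5 nuclei, so 5 syllables.
V1 /o/ – V2 /o/: cluster /gw/ — /gw/ is itself a permitted onset, so the whole cluster goes right; preceding coda = ∅.
V2 /o/ – V3 /a/: /fr/ — entire cluster is a permitted onset → onset /fr/, coda ∅.
V3 /a/ – V4 /i/: /dr/ splits as /d/ + /r/ (/r/ is the longest suffix that is a licit onset).
V4 /i/ – V5 /u/: /rgw/; trying suffixes from longest down, /gw/ is the first permitted one, so coda /r/ | onset /gw/.
Syllabification: bo.gwo.frad.rir.gwu.
Classifying each syllable: /bo/ (open), /gwo/ (open), /frad/ (closed), /rir/ (closed), /gwu/ (open).
Open syllables: 3.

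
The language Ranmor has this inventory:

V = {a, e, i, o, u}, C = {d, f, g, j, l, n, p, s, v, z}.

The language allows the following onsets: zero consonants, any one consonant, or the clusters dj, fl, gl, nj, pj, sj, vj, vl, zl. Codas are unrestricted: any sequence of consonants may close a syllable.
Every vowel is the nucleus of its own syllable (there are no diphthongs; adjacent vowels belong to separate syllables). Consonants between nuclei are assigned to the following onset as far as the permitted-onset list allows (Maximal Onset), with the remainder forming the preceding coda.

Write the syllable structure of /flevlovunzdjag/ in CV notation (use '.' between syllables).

Nuclei (vowels): e, o, u, a → 4 syllables.
Between /e/ (V1) and /o/ (V2): cluster /vl/ — /vl/ is itself a permitted onset, so the whole cluster goes right; preceding coda = ∅.
Between /o/ (V2) and /u/ (V3): /v/ → onset of the next syllable (single consonants are always licit onsets).
Between /u/ (V3) and /a/ (V4): /nzdj/; trying suffixes from longest down, /dj/ is the first permitted one, so coda /nz/ | onset /dj/.
Putting it together: fle.vlo.vunz.djag.
Mapping each syllable to C/V: /fle/ → CCV, /vlo/ → CCV, /vunz/ → CVCC, /djag/ → CCVC.

CCV.CCV.CVCC.CCVC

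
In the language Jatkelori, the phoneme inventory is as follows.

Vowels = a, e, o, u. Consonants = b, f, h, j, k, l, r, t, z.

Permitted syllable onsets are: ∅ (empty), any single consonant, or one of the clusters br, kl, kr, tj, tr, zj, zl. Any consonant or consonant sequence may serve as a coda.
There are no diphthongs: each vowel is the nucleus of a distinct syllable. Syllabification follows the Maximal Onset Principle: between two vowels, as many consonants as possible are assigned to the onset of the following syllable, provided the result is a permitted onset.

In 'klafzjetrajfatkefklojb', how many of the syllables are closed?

Vowels present: a, e, a, a, e, o; each is a nucleus, giving 6 syllables.
σ1/σ2 boundary: cluster /fzj/ — the longest permitted-onset suffix is /zj/; onset = /zj/, preceding coda = /f/.
σ2/σ3 boundary: /tr/ is a licit onset in full, so it all attaches to the next syllable.
σ3/σ4 boundary: /jf/; trying suffixes from longest down, /f/ is the first permitted one, so coda /j/ | onset /f/.
σ4/σ5 boundary: /tk/ splits as /t/ + /k/ (/k/ is the longest suffix that is a licit onset).
σ5/σ6 boundary: /fkl/; trying suffixes from longest down, /kl/ is the first permitted one, so coda /f/ | onset /kl/.
Syllabification: klaf.zje.traj.fat.kef.klojb.
Classifying each syllable: /klaf/ (closed), /zje/ (open), /traj/ (closed), /fat/ (closed), /kef/ (closed), /klojb/ (closed).
Closed syllables: 5.

5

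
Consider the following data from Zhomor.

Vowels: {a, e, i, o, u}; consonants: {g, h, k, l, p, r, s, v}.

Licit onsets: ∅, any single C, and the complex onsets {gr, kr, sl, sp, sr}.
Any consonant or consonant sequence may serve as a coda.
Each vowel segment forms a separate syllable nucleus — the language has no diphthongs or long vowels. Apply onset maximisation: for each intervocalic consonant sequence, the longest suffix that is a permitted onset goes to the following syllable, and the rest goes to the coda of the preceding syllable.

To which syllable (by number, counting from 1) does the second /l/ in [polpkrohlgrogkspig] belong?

2

Nuclei (vowels): o, o, o, i → 4 syllables.
/o…o/ gap (V1→V2): /lpkr/ splits as /lp/ + /kr/ (/kr/ is the longest suffix that is a licit onset).
/o…o/ gap (V2→V3): /hlgr/ — longest licit onset from the right is /gr/, leaving /hl/ as coda.
/o…i/ gap (V3→V4): cluster /gksp/ — the longest permitted-onset suffix is /sp/; onset = /sp/, preceding coda = /gk/.
Syllabification: polp.krohl.grogk.spig.
The second /l/ is in the coda of syllable 2 (/krohl/).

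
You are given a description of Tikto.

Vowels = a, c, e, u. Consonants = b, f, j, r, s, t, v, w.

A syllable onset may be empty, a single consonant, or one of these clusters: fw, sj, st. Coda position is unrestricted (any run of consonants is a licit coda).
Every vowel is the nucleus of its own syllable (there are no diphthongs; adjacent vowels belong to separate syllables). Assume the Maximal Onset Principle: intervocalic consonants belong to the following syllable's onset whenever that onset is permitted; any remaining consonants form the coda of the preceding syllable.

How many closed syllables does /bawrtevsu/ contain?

2

Nuclei (vowels): a, e, u → 3 syllables.
σ1/σ2 boundary: cluster /wrt/ — the longest permitted-onset suffix is /t/; onset = /t/, preceding coda = /wr/.
σ2/σ3 boundary: cluster /vs/ — the longest permitted-onset suffix is /s/; onset = /s/, preceding coda = /v/.
So the parse is bawr.tev.su.
Classifying each syllable: /bawr/ (closed), /tev/ (closed), /su/ (open).
Closed syllables: 2.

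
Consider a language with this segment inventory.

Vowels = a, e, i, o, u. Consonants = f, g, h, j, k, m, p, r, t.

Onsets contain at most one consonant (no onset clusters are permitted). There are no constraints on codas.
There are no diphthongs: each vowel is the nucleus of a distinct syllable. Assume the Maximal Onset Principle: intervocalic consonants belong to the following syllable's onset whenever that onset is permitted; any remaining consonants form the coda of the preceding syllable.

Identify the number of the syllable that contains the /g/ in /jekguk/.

2

The vowels are e, u — 2 nuclei, so 2 syllables.
V1 /e/ – V2 /u/: /kg/ splits as /k/ + /g/ (/g/ is the longest suffix that is a licit onset).
Putting it together: jek.guk.
The /g/ is in the onset of syllable 2 (/guk/).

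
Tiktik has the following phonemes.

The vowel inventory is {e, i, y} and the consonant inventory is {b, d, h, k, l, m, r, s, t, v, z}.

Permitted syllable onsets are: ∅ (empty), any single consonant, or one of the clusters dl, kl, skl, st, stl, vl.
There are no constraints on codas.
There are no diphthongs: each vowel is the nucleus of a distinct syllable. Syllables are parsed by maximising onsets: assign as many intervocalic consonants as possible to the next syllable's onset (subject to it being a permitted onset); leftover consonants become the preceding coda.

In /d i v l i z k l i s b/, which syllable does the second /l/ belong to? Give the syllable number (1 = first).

3

The vowels are i, i, i — 3 nuclei, so 3 syllables.
Between /i/ (V1) and /i/ (V2): /vl/ — entire cluster is a permitted onset → onset /vl/, coda ∅.
Between /i/ (V2) and /i/ (V3): /zkl/ splits as /z/ + /kl/ (/kl/ is the longest suffix that is a licit onset).
Result: di.vliz.klisb.
The second /l/ is in the onset of syllable 3 (/klisb/).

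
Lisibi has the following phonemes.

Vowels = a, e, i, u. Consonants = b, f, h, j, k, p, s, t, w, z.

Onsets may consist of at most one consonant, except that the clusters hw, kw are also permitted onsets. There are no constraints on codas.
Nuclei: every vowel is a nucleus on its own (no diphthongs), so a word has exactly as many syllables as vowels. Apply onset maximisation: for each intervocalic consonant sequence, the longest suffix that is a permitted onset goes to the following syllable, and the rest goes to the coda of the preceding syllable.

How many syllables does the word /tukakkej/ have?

Nuclei (vowels): u, a, e → 3 syllables.

3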